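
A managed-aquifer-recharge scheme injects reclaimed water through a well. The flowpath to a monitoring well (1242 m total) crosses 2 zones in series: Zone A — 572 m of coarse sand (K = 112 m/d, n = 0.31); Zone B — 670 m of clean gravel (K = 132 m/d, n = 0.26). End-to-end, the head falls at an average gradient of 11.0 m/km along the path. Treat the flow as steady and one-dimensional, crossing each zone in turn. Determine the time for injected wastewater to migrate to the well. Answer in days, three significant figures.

For zones in series the flux q is common to all zones; the equivalent conductivity is the harmonic (thickness-weighted) mean, K_eq = L_total / Σ(L_j/K_j).
Σ(L/K) = 572/112 + 670/132 = 5.107 + 5.076 = 10.18 d
K_eq = L_total / Σ(L/K) = 1242 / 10.18 = 122.0 m/d
q = K_eq · i = 122.0 × 0.011 = 1.342 m/d (same in every zone)
Zone A: v = q/n = 1.342/0.31 = 4.328 m/d → t_A = 572/4.328 = 132.2 d
Zone B: v = q/n = 1.342/0.26 = 5.160 m/d → t_B = 670/5.160 = 129.8 d
Total t = 132.2 + 129.8 = 262.0 d

262 days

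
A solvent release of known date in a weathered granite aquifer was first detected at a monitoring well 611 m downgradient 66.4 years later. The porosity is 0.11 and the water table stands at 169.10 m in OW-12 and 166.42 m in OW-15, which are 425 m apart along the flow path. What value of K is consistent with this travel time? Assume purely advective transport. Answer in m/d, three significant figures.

Hydraulic gradient i = (169.10 − 166.42) / 425 = 2.68 / 425 = 0.006306
t = 66.4 years = 24240 d
v = L / t = 611 / 24240 = 0.02521 m/d
K = v · n / i = 0.02521 × 0.11 / 0.006306 = 0.440 m/d

0.440 m/d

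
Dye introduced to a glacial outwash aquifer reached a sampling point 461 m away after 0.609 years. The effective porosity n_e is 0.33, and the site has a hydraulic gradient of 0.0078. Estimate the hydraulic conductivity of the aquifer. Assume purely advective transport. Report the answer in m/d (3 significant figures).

87.7 m/d

t = 0.609 years = 222.3 d
v = L / t = 461 / 222.3 = 2.074 m/d
K = v · n / i = 2.074 × 0.33 / 0.0078 = 87.7 m/d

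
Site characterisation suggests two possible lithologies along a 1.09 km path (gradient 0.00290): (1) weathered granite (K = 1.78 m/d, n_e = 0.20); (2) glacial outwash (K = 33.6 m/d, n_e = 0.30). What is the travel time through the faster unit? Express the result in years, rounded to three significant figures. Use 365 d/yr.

Unit 1 (weathered granite): v = 1.78×0.0029/0.20 = 0.02581 m/d, t = 1090/0.02581 = 42230 d
Unit 2 (glacial outwash): v = 33.6×0.0029/0.30 = 0.3248 m/d, t = 1090/0.3248 = 3356 d
Faster: 3356 d / 365 = 9.19 yr

9.19 years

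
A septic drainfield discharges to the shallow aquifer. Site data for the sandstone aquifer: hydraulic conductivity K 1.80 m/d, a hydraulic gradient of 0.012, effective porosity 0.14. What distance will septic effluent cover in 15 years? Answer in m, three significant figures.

q = Ki = 1.80 × 0.012 = 0.02160 m/d
v = Ki/n = 1.80·0.012/0.14 = 0.1543 m/d
T = 15 yr × 365 = 5475 d
L = v × T = 0.1543 × 5475 = 844.7 m

845 m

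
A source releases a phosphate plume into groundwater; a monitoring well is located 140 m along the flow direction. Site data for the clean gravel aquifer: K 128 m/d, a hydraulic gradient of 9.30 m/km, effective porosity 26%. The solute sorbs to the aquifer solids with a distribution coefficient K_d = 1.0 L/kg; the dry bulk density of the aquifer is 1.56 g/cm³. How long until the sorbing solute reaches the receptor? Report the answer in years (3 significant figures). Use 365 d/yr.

Darcy flux q = K·i = 128 × 0.0093 = 1.190 m/d
Seepage velocity v = q / n = 1.190 / 0.26 = 4.578 m/d
Retardation R = 1 + ρ_b·K_d/n = 1 + 1.56×1.0/0.26 = 7.000
Contaminant velocity v_c = v/R = 4.578/7.000 = 0.6541 m/d
t = L/v_c = 140/0.6541 = 214.0 d
   = 214.0/365 = 0.586 yr

0.586 years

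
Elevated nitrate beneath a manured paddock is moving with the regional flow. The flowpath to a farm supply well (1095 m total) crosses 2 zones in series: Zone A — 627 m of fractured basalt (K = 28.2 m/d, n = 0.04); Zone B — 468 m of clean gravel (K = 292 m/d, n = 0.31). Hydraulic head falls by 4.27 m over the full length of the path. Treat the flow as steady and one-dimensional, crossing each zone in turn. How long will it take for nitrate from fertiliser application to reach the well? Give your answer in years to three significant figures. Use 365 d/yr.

2.60 years

Steady 1-D flow in series ⇒ the Darcy flux q is identical in every zone and the zone head losses add (resistances L/K in series).
Σ(L/K) = 627/28.2 + 468/292 = 22.23 + 1.603 = 23.84 d
q = ΔH / Σ(L/K) = 4.27 / 23.84 = 0.1791 m/d (same in every zone)
Zone A: v = q/n = 0.1791/0.04 = 4.478 m/d → t_A = 627/4.478 = 140.0 d
Zone B: v = q/n = 0.1791/0.31 = 0.5779 m/d → t_B = 468/0.5779 = 809.9 d
Total t = 140.0 + 809.9 = 949.9 d
   = 949.9 / 365 = 2.60 yr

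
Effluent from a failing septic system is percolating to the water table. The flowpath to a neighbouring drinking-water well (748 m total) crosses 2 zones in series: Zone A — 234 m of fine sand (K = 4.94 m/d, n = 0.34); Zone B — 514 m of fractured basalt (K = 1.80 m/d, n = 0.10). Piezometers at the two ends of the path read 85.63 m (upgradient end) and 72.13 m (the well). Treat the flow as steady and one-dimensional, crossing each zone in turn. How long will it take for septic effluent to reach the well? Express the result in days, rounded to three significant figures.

Total head drop ΔH = 85.63 − 72.13 = 13.50 m
Continuity: the same q passes through each zone, so ΔH = q·Σ(L_j/K_j) — the zones act as resistances in series.
Σ(L/K) = 234/4.94 + 514/1.80 = 47.37 + 285.6 = 332.9 d
q = ΔH / Σ(L/K) = 13.50 / 332.9 = 0.04055 m/d (same in every zone)
Zone A: v = q/n = 0.04055/0.34 = 0.1193 m/d → t_A = 234/0.1193 = 1962 d
Zone B: v = q/n = 0.04055/0.10 = 0.4055 m/d → t_B = 514/0.4055 = 1268 d
Total t = 1962 + 1268 = 3230 d

3230 days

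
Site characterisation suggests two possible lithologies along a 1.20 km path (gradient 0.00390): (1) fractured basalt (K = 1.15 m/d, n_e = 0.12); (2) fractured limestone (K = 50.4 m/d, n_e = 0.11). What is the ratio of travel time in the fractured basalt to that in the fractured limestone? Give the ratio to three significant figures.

Unit 1 (fractured basalt): v = 1.15×0.0039/0.12 = 0.03738 m/d, t = 1200/0.03738 = 32110 d
Unit 2 (fractured limestone): v = 50.4×0.0039/0.11 = 1.787 m/d, t = 1200/1.787 = 671.6 d
t(fractured basalt) / t(fractured limestone) = 32110/671.6 = 47.8

47.8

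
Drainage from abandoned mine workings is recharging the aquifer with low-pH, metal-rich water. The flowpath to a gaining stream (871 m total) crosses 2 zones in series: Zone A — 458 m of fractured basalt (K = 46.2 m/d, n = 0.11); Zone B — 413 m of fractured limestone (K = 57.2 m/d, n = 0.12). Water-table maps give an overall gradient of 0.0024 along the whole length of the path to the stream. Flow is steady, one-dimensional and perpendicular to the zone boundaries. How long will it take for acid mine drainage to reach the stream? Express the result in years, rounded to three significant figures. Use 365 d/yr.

For zones in series the flux q is common to all zones; the equivalent conductivity is the harmonic (thickness-weighted) mean, K_eq = L_total / Σ(L_j/K_j).
Σ(L/K) = 458/46.2 + 413/57.2 = 9.913 + 7.220 = 17.13 d
K_eq = L_total / Σ(L/K) = 871 / 17.13 = 50.84 m/d
q = K_eq · i = 50.84 × 0.0024 = 0.1220 m/d (same in every zone)
Zone A: v = q/n = 0.1220/0.11 = 1.109 m/d → t_A = 458/1.109 = 412.9 d
Zone B: v = q/n = 0.1220/0.12 = 1.017 m/d → t_B = 413/1.017 = 406.2 d
Total t = 412.9 + 406.2 = 819.1 d
   = 819.1 / 365 = 2.24 yr

2.24 years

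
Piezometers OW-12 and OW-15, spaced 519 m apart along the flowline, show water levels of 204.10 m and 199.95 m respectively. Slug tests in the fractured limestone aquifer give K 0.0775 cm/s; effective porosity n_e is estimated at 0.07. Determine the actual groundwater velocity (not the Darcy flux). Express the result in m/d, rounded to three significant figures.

Hydraulic gradient i = (204.10 − 199.95) / 519 = 4.15 / 519 = 0.007996
K = 0.0775 cm/s × 864 = 66.96 m/d
Darcy flux q = K·i = 66.96 × 0.007996 = 0.5354 m/d
Seepage velocity v = q / n = 0.5354 / 0.07 = 7.649 m/d

7.65 m/d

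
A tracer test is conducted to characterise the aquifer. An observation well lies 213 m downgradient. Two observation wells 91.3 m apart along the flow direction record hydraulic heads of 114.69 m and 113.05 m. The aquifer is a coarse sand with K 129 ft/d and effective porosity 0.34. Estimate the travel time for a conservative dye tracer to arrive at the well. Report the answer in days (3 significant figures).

Hydraulic gradient i = (114.69 − 113.05) / 91.3 = 1.64 / 91.3 = 0.01796
K = 129 ft/d × 0.3048 = 39.32 m/d
Darcy flux q = K·i = 39.32 × 0.01796 = 0.7063 m/d
Average linear velocity = 0.7063 / 0.34 = 2.077 m/d
t = L / v = 213 / 2.077 = 102.5 d

103 days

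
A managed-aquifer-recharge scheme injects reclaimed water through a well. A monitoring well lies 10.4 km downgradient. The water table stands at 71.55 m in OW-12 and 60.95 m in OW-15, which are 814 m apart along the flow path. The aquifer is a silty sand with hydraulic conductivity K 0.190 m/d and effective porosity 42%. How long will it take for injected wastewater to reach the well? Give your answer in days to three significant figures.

Hydraulic gradient i = (71.55 − 60.95) / 814 = 10.60 / 814 = 0.01302
q = Ki = 0.190 × 0.01302 = 0.002474 m/d
Seepage velocity v = q / n = 0.002474 / 0.42 = 0.005891 m/d
L = 10.4 km = 10400 m
t = L / v = 10400 / 0.005891 = 1.765e6 d

1.77e6 days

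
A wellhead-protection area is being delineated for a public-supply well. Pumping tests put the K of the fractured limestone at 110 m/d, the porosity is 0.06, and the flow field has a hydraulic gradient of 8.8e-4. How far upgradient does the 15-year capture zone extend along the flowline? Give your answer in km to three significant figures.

8.83 km

Specific discharge q = 110 × 8.8e-4 = 0.09680 m/d
v_s = q/n_e = 0.09680/0.06 = 1.613 m/d
T = 15 yr × 365 = 5475 d
L = v × T = 1.613 × 5475 = 8833 m
   = 8.83 km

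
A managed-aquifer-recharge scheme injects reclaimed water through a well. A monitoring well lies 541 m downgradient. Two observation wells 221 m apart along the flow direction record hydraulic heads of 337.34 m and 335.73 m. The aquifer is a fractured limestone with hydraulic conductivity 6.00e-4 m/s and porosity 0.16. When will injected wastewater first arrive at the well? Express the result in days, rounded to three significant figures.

229 days

Hydraulic gradient i = (337.34 − 335.73) / 221 = 1.61 / 221 = 0.007285
K = 6.00e-4 m/s × 86400 s/d = 51.84 m/d
Specific discharge q = 51.84 × 0.007285 = 0.3777 m/d
Average linear velocity = 0.3777 / 0.16 = 2.360 m/d
t = L / v = 541 / 2.360 = 229.2 d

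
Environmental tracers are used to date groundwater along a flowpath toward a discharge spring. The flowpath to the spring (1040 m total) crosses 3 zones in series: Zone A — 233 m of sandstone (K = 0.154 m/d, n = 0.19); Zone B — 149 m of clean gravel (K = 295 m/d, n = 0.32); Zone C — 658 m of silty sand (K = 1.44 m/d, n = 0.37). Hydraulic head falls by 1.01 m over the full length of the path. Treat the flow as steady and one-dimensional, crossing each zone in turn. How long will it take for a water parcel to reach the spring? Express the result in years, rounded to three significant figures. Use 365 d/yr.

1790 years

Continuity: the same q passes through each zone, so ΔH = q·Σ(L_j/K_j) — the zones act as resistances in series.
Σ(L/K) = 233/0.154 + 149/295 + 658/1.44 = 1513 + 0.5051 + 456.9 = 1970 d
q = ΔH / Σ(L/K) = 1.01 / 1970 = 5.126e-4 m/d (same in every zone)
Zone A: v = q/n = 5.126e-4/0.19 = 0.002698 m/d → t_A = 233/0.002698 = 86370 d
Zone B: v = q/n = 5.126e-4/0.32 = 0.001602 m/d → t_B = 149/0.001602 = 93020 d
Zone C: v = q/n = 5.126e-4/0.37 = 0.001385 m/d → t_C = 658/0.001385 = 475000 d
Total t = 86370 + 93020 + 475000 = 654400 d
   = 654400 / 365 = 1790 yr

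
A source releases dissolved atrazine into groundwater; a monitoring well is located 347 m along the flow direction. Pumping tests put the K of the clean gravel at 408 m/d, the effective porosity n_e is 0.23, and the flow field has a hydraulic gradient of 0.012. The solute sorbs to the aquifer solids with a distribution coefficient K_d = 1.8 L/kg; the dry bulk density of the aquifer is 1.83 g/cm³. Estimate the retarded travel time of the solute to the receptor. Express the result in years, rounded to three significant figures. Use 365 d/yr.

Darcy flux q = K·i = 408 × 0.012 = 4.896 m/d
v_s = q/n_e = 4.896/0.23 = 21.29 m/d
Retardation R = 1 + ρ_b·K_d/n = 1 + 1.83×1.8/0.23 = 15.32
Contaminant velocity v_c = v/R = 21.29/15.32 = 1.389 m/d
t = L/v_c = 347/1.389 = 249.8 d
   = 249.8/365 = 0.684 yr

0.684 years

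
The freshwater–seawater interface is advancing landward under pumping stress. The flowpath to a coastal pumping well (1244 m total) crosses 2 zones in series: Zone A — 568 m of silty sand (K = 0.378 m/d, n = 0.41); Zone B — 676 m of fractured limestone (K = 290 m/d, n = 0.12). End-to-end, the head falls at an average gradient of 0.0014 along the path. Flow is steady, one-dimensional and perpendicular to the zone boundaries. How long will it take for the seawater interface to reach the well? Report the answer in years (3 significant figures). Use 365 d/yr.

Steady 1-D flow in series ⇒ the Darcy flux q is identical in every zone and the zone head losses add (resistances L/K in series).
Σ(L/K) = 568/0.378 + 676/290 = 1503 + 2.331 = 1505 d
K_eq = L_total / Σ(L/K) = 1244 / 1505 = 0.8266 m/d
q = K_eq · i = 0.8266 × 0.0014 = 0.001157 m/d (same in every zone)
Zone A: v = q/n = 0.001157/0.41 = 0.002823 m/d → t_A = 568/0.002823 = 201200 d
Zone B: v = q/n = 0.001157/0.12 = 0.009644 m/d → t_B = 676/0.009644 = 70100 d
Total t = 201200 + 70100 = 271300 d
   = 271300 / 365 = 743 yr

743 years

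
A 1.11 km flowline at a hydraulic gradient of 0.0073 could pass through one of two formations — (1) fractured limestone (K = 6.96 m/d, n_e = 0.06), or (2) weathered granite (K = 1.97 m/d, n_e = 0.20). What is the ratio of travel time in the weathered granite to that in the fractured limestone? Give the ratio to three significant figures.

Unit 1 (fractured limestone): v = 6.96×0.0073/0.06 = 0.8468 m/d, t = 1110/0.8468 = 1311 d
Unit 2 (weathered granite): v = 1.97×0.0073/0.20 = 0.07191 m/d, t = 1110/0.07191 = 15440 d
t(weathered granite) / t(fractured limestone) = 15440/1311 = 11.8

11.8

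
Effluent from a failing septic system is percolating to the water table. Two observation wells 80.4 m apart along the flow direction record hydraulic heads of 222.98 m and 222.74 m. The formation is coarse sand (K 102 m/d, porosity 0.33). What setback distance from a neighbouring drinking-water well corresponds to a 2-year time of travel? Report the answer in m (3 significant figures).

Hydraulic gradient i = (222.98 − 222.74) / 80.4 = 0.24 / 80.4 = 0.002985
Specific discharge q = 102 × 0.002985 = 0.3045 m/d
Average linear velocity = 0.3045 / 0.33 = 0.9227 m/d
T = 2 yr × 365 = 730 d
L = v × T = 0.9227 × 730 = 673.5 m

674 m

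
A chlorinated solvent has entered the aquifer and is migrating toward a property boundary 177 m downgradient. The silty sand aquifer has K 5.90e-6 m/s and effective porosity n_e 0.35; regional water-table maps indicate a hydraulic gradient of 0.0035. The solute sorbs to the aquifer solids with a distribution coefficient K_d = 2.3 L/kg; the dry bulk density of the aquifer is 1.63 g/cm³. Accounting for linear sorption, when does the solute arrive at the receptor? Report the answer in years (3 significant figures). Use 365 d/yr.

K = 5.90e-6 m/s × 86400 s/d = 0.5098 m/d
q = Ki = 0.5098 × 0.0035 = 0.001784 m/d
v_s = q/n_e = 0.001784/0.35 = 0.005098 m/d
Retardation R = 1 + ρ_b·K_d/n = 1 + 1.63×2.3/0.35 = 11.71
Contaminant velocity v_c = v/R = 0.005098/11.71 = 4.353e-4 m/d
t = L/v_c = 177/4.353e-4 = 406600 d
   = 406600/365 = 1110 yr

1110 years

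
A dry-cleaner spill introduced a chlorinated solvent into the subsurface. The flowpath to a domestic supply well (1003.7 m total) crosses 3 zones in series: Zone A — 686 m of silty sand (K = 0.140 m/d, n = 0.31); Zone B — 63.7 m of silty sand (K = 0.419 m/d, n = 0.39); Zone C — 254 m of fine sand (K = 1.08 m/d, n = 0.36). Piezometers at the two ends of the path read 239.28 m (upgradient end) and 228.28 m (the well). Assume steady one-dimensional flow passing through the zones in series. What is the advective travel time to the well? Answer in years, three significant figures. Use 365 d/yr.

433 years

Total head drop ΔH = 239.28 − 228.28 = 11.00 m
Steady 1-D flow in series ⇒ the Darcy flux q is identical in every zone and the zone head losses add (resistances L/K in series).
Σ(L/K) = 686/0.140 + 63.7/0.419 + 254/1.08 = 4900 + 152.0 + 235.2 = 5287 d
q = ΔH / Σ(L/K) = 11.00 / 5287 = 0.002080 m/d (same in every zone)
Zone A: v = q/n = 0.002080/0.31 = 0.006711 m/d → t_A = 686/0.006711 = 102200 d
Zone B: v = q/n = 0.002080/0.39 = 0.005335 m/d → t_B = 63.7/0.005335 = 11940 d
Zone C: v = q/n = 0.002080/0.36 = 0.005779 m/d → t_C = 254/0.005779 = 43950 d
Total t = 102200 + 11940 + 43950 = 158100 d
   = 158100 / 365 = 433 yr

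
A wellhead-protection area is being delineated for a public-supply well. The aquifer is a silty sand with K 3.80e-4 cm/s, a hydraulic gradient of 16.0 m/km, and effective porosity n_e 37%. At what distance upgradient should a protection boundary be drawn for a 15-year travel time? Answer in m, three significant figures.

K = 3.80e-4 cm/s × 864 = 0.3283 m/d
q = Ki = 0.3283 × 0.016 = 0.005253 m/d
Average linear velocity = 0.005253 / 0.37 = 0.01420 m/d
T = 15 yr × 365 = 5475 d
L = v × T = 0.01420 × 5475 = 77.73 m

77.7 m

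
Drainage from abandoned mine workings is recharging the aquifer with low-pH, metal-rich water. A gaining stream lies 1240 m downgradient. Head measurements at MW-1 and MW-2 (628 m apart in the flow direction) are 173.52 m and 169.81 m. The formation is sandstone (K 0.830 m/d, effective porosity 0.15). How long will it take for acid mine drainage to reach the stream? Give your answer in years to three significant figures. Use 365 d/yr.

104 years

Hydraulic gradient i = (173.52 − 169.81) / 628 = 3.71 / 628 = 0.005908
Darcy flux q = K·i = 0.830 × 0.005908 = 0.004903 m/d
Average linear velocity = 0.004903 / 0.15 = 0.03269 m/d
t = L / v = 1240 / 0.03269 = 37930 d
   = 37930 / 365 = 104 yr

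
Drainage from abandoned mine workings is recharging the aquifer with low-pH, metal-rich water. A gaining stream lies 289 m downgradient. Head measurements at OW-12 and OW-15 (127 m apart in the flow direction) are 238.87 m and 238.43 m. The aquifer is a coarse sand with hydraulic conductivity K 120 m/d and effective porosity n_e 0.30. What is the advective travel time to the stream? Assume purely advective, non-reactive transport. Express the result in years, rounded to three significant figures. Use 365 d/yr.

0.571 years

Hydraulic gradient i = (238.87 − 238.43) / 127 = 0.44 / 127 = 0.003465
Specific discharge q = 120 × 0.003465 = 0.4157 m/d
Average linear velocity = 0.4157 / 0.30 = 1.386 m/d
t = L / v = 289 / 1.386 = 208.5 d
   = 208.5 / 365 = 0.571 yr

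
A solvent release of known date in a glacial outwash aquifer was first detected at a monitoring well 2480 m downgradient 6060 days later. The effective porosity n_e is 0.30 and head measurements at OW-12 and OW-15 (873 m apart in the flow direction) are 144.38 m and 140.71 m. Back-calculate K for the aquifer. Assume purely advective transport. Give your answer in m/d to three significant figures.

Hydraulic gradient i = (144.38 − 140.71) / 873 = 3.67 / 873 = 0.004204
v = L / t = 2480 / 6060 = 0.4092 m/d
K = v · n / i = 0.4092 × 0.30 / 0.004204 = 29.2 m/d

29.2 m/d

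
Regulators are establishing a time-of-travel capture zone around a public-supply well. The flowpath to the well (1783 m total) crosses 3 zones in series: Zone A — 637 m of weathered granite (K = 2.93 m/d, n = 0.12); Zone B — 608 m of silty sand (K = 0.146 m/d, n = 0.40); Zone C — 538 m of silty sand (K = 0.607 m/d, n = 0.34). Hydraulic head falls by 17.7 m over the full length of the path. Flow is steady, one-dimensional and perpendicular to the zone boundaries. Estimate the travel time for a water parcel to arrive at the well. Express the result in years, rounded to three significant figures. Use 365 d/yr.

Steady 1-D flow in series ⇒ the Darcy flux q is identical in every zone and the zone head losses add (resistances L/K in series).
Σ(L/K) = 637/2.93 + 608/0.146 + 538/0.607 = 217.4 + 4164 + 886.3 = 5268 d
q = ΔH / Σ(L/K) = 17.7 / 5268 = 0.003360 m/d (same in every zone)
Zone A: v = q/n = 0.003360/0.12 = 0.02800 m/d → t_A = 637/0.02800 = 22750 d
Zone B: v = q/n = 0.003360/0.40 = 0.008400 m/d → t_B = 608/0.008400 = 72380 d
Zone C: v = q/n = 0.003360/0.34 = 0.009882 m/d → t_C = 538/0.009882 = 54440 d
Total t = 22750 + 72380 + 54440 = 149600 d
   = 149600 / 365 = 410 yr

410 years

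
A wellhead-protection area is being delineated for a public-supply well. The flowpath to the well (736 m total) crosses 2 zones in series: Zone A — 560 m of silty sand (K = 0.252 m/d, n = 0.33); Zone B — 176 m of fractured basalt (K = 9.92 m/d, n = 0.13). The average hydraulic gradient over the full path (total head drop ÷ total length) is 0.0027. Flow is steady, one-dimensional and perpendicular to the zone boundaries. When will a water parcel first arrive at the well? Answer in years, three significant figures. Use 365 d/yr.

For zones in series the flux q is common to all zones; the equivalent conductivity is the harmonic (thickness-weighted) mean, K_eq = L_total / Σ(L_j/K_j).
Σ(L/K) = 560/0.252 + 176/9.92 = 2222 + 17.74 = 2240 d
K_eq = L_total / Σ(L/K) = 736 / 2240 = 0.3286 m/d
q = K_eq · i = 0.3286 × 0.0027 = 8.872e-4 m/d (same in every zone)
Zone A: v = q/n = 8.872e-4/0.33 = 0.002688 m/d → t_A = 560/0.002688 = 208300 d
Zone B: v = q/n = 8.872e-4/0.13 = 0.006824 m/d → t_B = 176/0.006824 = 25790 d
Total t = 208300 + 25790 = 234100 d
   = 234100 / 365 = 641 yr

641 years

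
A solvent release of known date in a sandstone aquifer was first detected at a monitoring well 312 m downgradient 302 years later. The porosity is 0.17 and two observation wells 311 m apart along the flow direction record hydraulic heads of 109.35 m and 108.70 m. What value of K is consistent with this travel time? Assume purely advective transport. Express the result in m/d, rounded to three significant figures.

Hydraulic gradient i = (109.35 − 108.70) / 311 = 0.65 / 311 = 0.002090
t = 302 years = 110200 d
v = L / t = 312 / 110200 = 0.002830 m/d
K = v · n / i = 0.002830 × 0.17 / 0.002090 = 0.230 m/d

0.230 m/d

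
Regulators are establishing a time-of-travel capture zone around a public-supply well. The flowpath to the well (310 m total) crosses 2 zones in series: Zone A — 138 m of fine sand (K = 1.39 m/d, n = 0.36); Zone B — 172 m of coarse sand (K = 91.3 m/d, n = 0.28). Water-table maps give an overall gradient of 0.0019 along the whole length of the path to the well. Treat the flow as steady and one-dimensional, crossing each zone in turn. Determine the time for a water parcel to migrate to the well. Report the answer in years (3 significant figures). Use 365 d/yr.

Steady 1-D flow in series ⇒ the Darcy flux q is identical in every zone and the zone head losses add (resistances L/K in series).
Σ(L/K) = 138/1.39 + 172/91.3 = 99.28 + 1.884 = 101.2 d
K_eq = L_total / Σ(L/K) = 310 / 101.2 = 3.064 m/d
q = K_eq · i = 3.064 × 0.0019 = 0.005822 m/d (same in every zone)
Zone A: v = q/n = 0.005822/0.36 = 0.01617 m/d → t_A = 138/0.01617 = 8533 d
Zone B: v = q/n = 0.005822/0.28 = 0.02079 m/d → t_B = 172/0.02079 = 8272 d
Total t = 8533 + 8272 = 16800 d
   = 16800 / 365 = 46.0 yr

46.0 years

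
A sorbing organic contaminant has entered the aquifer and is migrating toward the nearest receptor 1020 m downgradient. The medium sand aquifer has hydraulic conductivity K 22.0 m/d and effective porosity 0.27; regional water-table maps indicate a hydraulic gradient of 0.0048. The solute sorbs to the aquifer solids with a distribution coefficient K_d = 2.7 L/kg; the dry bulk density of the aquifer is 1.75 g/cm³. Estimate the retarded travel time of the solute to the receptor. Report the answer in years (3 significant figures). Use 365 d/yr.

q = Ki = 22.0 × 0.0048 = 0.1056 m/d
v = Ki/n = 22.0·0.0048/0.27 = 0.3911 m/d
Retardation R = 1 + ρ_b·K_d/n = 1 + 1.75×2.7/0.27 = 18.50
Contaminant velocity v_c = v/R = 0.3911/18.50 = 0.02114 m/d
t = L/v_c = 1020/0.02114 = 48250 d
   = 48250/365 = 132 yr

132 years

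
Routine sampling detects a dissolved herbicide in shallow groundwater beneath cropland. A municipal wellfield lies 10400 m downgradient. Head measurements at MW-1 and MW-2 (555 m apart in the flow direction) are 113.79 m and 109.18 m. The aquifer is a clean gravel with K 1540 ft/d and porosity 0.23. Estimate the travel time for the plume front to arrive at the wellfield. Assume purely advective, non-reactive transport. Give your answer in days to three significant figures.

Hydraulic gradient i = (113.79 − 109.18) / 555 = 4.61 / 555 = 0.008306
K = 1540 ft/d × 0.3048 = 469.4 m/d
Darcy flux q = K·i = 469.4 × 0.008306 = 3.899 m/d
Average linear velocity = 3.899 / 0.23 = 16.95 m/d
t = L / v = 10400 / 16.95 = 613.5 d

614 days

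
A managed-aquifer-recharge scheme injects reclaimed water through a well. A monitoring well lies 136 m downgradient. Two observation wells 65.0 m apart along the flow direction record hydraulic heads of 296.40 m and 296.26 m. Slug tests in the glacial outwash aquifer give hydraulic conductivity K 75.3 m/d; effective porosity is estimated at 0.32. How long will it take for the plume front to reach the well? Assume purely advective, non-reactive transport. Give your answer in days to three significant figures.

268 days

Hydraulic gradient i = (296.40 − 296.26) / 65.0 = 0.14 / 65.0 = 0.002154
Specific discharge q = 75.3 × 0.002154 = 0.1622 m/d
Seepage velocity v = q / n = 0.1622 / 0.32 = 0.5068 m/d
t = L / v = 136 / 0.5068 = 268.3 d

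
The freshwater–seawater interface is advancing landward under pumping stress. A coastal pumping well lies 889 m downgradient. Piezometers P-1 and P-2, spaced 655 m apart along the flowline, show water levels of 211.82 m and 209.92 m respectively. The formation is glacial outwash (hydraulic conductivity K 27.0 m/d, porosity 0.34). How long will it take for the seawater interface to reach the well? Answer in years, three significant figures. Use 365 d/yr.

10.6 years

Hydraulic gradient i = (211.82 − 209.92) / 655 = 1.90 / 655 = 0.002901
q = Ki = 27.0 × 0.002901 = 0.07832 m/d
v_s = q/n_e = 0.07832/0.34 = 0.2304 m/d
t = L / v = 889 / 0.2304 = 3859 d
   = 3859 / 365 = 10.6 yr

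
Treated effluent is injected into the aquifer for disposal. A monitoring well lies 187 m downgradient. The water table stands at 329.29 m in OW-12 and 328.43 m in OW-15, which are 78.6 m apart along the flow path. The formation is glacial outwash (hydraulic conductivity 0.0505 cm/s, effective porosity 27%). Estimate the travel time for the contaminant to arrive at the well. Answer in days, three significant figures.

Hydraulic gradient i = (329.29 − 328.43) / 78.6 = 0.86 / 78.6 = 0.01094
K = 0.0505 cm/s × 864 = 43.63 m/d
q = Ki = 43.63 × 0.01094 = 0.4774 m/d
v = Ki/n = 43.63·0.01094/0.27 = 1.768 m/d
t = L / v = 187 / 1.768 = 105.8 d

106 days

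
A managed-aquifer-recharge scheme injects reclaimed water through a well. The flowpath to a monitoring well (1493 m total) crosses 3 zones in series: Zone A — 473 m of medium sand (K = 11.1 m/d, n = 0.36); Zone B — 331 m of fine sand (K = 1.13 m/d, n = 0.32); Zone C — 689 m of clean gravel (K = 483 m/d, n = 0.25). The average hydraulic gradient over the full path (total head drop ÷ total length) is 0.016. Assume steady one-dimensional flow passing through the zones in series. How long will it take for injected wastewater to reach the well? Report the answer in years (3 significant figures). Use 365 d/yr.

Continuity: the same q passes through each zone, so ΔH = q·Σ(L_j/K_j) — the zones act as resistances in series.
Σ(L/K) = 473/11.1 + 331/1.13 + 689/483 = 42.61 + 292.9 + 1.427 = 337.0 d
K_eq = L_total / Σ(L/K) = 1493 / 337.0 = 4.431 m/d
q = K_eq · i = 4.431 × 0.016 = 0.07089 m/d (same in every zone)
Zone A: v = q/n = 0.07089/0.36 = 0.1969 m/d → t_A = 473/0.1969 = 2402 d
Zone B: v = q/n = 0.07089/0.32 = 0.2215 m/d → t_B = 331/0.2215 = 1494 d
Zone C: v = q/n = 0.07089/0.25 = 0.2836 m/d → t_C = 689/0.2836 = 2430 d
Total t = 2402 + 1494 + 2430 = 6326 d
   = 6326 / 365 = 17.3 yr

17.3 years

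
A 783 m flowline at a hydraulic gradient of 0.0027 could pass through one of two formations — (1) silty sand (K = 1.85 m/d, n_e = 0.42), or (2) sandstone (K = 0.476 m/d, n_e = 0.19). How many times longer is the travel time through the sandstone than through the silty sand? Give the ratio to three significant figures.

Unit 1 (silty sand): v = 1.85×0.0027/0.42 = 0.01189 m/d, t = 783/0.01189 = 65840 d
Unit 2 (sandstone): v = 0.476×0.0027/0.19 = 0.006764 m/d, t = 783/0.006764 = 115800 d
t(sandstone) / t(silty sand) = 115800/65840 = 1.76

1.76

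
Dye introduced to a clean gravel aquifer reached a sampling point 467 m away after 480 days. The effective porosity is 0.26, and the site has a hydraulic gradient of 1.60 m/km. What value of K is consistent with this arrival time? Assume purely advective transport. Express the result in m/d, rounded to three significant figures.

158 m/d

v = L / t = 467 / 480 = 0.9729 m/d
K = v · n / i = 0.9729 × 0.26 / 0.0016 = 158 m/d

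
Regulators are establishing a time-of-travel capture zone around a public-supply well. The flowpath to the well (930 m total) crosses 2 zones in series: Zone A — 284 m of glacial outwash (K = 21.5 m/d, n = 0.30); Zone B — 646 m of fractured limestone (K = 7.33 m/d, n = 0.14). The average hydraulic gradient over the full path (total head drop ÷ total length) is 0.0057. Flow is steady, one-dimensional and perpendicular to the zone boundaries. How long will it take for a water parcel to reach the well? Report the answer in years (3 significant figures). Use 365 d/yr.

Continuity: the same q passes through each zone, so ΔH = q·Σ(L_j/K_j) — the zones act as resistances in series.
Σ(L/K) = 284/21.5 + 646/7.33 = 13.21 + 88.13 = 101.3 d
K_eq = L_total / Σ(L/K) = 930 / 101.3 = 9.177 m/d
q = K_eq · i = 9.177 × 0.0057 = 0.05231 m/d (same in every zone)
Zone A: v = q/n = 0.05231/0.30 = 0.1744 m/d → t_A = 284/0.1744 = 1629 d
Zone B: v = q/n = 0.05231/0.14 = 0.3736 m/d → t_B = 646/0.3736 = 1729 d
Total t = 1629 + 1729 = 3358 d
   = 3358 / 365 = 9.20 yr

9.20 years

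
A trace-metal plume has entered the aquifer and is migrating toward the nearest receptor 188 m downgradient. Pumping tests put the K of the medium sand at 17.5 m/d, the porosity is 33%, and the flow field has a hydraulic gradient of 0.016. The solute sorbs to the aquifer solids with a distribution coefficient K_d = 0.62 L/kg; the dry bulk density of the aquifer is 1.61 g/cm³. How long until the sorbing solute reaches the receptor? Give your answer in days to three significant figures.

892 days

Specific discharge q = 17.5 × 0.016 = 0.2800 m/d
v = Ki/n = 17.5·0.016/0.33 = 0.8485 m/d
Retardation R = 1 + ρ_b·K_d/n = 1 + 1.61×0.62/0.33 = 4.025
Contaminant velocity v_c = v/R = 0.8485/4.025 = 0.2108 m/d
t = L/v_c = 188/0.2108 = 891.8 d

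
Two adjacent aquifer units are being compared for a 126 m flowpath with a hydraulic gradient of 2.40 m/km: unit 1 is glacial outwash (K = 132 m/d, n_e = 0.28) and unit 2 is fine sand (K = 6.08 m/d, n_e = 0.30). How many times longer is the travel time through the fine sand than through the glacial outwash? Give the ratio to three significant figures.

23.3

Unit 1 (glacial outwash): v = 132×0.0024/0.28 = 1.131 m/d, t = 126/1.131 = 111.4 d
Unit 2 (fine sand): v = 6.08×0.0024/0.30 = 0.04864 m/d, t = 126/0.04864 = 2590 d
t(fine sand) / t(glacial outwash) = 2590/111.4 = 23.3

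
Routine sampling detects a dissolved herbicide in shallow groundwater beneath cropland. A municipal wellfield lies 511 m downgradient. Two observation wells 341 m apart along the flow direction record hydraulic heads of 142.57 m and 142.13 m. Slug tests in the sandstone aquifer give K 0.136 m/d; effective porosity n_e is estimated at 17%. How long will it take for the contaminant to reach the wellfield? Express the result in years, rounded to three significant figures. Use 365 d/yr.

Hydraulic gradient i = (142.57 − 142.13) / 341 = 0.44 / 341 = 0.001290
Specific discharge q = 0.136 × 0.001290 = 1.755e-4 m/d
Average linear velocity = 1.755e-4 / 0.17 = 0.001032 m/d
t = L / v = 511 / 0.001032 = 495000 d
   = 495000 / 365 = 1360 yr

1360 years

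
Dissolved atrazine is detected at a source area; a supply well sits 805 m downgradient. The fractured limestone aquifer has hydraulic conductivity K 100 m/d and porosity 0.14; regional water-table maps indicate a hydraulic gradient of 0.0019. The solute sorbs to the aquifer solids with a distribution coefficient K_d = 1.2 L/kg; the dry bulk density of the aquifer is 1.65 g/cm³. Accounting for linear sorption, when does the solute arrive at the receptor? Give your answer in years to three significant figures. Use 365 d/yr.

24.6 years

Specific discharge q = 100 × 0.0019 = 0.1900 m/d
Average linear velocity = 0.1900 / 0.14 = 1.357 m/d
Retardation R = 1 + ρ_b·K_d/n = 1 + 1.65×1.2/0.14 = 15.14
Contaminant velocity v_c = v/R = 1.357/15.14 = 0.08962 m/d
t = L/v_c = 805/0.08962 = 8982 d
   = 8982/365 = 24.6 yr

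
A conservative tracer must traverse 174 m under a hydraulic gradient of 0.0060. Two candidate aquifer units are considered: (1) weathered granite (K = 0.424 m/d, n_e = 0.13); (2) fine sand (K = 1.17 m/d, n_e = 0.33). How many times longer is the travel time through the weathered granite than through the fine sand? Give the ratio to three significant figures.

Unit 1 (weathered granite): v = 0.424×0.0060/0.13 = 0.01957 m/d, t = 174/0.01957 = 8892 d
Unit 2 (fine sand): v = 1.17×0.0060/0.33 = 0.02127 m/d, t = 174/0.02127 = 8179 d
t(weathered granite) / t(fine sand) = 8892/8179 = 1.09

1.09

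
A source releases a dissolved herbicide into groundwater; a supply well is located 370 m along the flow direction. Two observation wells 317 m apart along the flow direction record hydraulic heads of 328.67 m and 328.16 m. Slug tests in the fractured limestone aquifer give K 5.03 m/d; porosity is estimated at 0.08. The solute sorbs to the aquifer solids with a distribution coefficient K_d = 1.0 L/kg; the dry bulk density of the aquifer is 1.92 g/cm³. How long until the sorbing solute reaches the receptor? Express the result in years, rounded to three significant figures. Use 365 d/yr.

251 years

Hydraulic gradient i = (328.67 − 328.16) / 317 = 0.51 / 317 = 0.001609
q = Ki = 5.03 × 0.001609 = 0.008092 m/d
v = Ki/n = 5.03·0.001609/0.08 = 0.1012 m/d
Retardation R = 1 + ρ_b·K_d/n = 1 + 1.92×1.0/0.08 = 25.00
Contaminant velocity v_c = v/R = 0.1012/25.00 = 0.004046 m/d
t = L/v_c = 370/0.004046 = 91440 d
   = 91440/365 = 251 yr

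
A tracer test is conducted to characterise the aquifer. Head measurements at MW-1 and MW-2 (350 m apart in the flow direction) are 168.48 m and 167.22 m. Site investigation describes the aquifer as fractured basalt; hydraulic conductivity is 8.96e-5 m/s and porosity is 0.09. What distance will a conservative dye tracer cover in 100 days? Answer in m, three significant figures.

31.0 m

Hydraulic gradient i = (168.48 − 167.22) / 350 = 1.26 / 350 = 0.003600
K = 8.96e-5 m/s × 86400 s/d = 7.741 m/d
q = Ki = 7.741 × 0.003600 = 0.02787 m/d
v = Ki/n = 7.741·0.003600/0.09 = 0.3097 m/d
L = v × T = 0.3097 × 100 = 30.97 m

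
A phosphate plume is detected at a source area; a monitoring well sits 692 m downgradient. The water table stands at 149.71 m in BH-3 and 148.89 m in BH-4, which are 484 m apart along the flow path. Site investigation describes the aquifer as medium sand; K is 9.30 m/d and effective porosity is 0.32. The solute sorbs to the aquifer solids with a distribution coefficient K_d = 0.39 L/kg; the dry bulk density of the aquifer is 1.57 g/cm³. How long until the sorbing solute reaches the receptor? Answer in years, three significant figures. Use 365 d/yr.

112 years

Hydraulic gradient i = (149.71 − 148.89) / 484 = 0.82 / 484 = 0.001694
Darcy flux q = K·i = 9.30 × 0.001694 = 0.01576 m/d
Seepage velocity v = q / n = 0.01576 / 0.32 = 0.04924 m/d
Retardation R = 1 + ρ_b·K_d/n = 1 + 1.57×0.39/0.32 = 2.913
Contaminant velocity v_c = v/R = 0.04924/2.913 = 0.01690 m/d
t = L/v_c = 692/0.01690 = 40950 d
   = 40950/365 = 112 yr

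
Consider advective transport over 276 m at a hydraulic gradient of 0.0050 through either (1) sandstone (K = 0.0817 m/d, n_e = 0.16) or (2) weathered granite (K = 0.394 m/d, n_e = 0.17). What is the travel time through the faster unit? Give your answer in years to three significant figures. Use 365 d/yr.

65.3 years

Unit 1 (sandstone): v = 0.0817×0.0050/0.16 = 0.002553 m/d, t = 276/0.002553 = 108100 d
Unit 2 (weathered granite): v = 0.394×0.0050/0.17 = 0.01159 m/d, t = 276/0.01159 = 23820 d
Faster: 23820 d / 365 = 65.3 yr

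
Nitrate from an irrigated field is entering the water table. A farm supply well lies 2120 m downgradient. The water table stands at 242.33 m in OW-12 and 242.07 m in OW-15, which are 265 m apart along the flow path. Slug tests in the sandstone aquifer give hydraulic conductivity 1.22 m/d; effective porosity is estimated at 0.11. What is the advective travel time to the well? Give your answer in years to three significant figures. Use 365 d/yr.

Hydraulic gradient i = (242.33 − 242.07) / 265 = 0.26 / 265 = 9.811e-4
Specific discharge q = 1.22 × 9.811e-4 = 0.001197 m/d
Seepage velocity v = q / n = 0.001197 / 0.11 = 0.01088 m/d
t = L / v = 2120 / 0.01088 = 194800 d
   = 194800 / 365 = 534 yr

534 years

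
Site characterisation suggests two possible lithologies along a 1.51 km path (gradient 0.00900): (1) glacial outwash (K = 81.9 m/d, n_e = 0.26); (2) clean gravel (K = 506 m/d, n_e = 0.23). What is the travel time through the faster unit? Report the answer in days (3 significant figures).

76.3 days

Unit 1 (glacial outwash): v = 81.9×0.0090/0.26 = 2.835 m/d, t = 1510/2.835 = 532.6 d
Unit 2 (clean gravel): v = 506×0.0090/0.23 = 19.80 m/d, t = 1510/19.80 = 76.26 d
Faster unit: t = 76.3 d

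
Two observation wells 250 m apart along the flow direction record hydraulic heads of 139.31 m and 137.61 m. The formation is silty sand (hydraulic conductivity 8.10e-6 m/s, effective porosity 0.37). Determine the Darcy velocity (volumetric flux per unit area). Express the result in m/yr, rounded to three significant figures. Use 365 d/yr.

1.74 m/yr

Hydraulic gradient i = (139.31 − 137.61) / 250 = 1.70 / 250 = 0.006800
K = 8.10e-6 m/s × 86400 s/d = 0.6998 m/d
Specific discharge q = 0.6998 × 0.006800 = 0.004759 m/d
   = 0.004759 × 365 = 1.74 m/yr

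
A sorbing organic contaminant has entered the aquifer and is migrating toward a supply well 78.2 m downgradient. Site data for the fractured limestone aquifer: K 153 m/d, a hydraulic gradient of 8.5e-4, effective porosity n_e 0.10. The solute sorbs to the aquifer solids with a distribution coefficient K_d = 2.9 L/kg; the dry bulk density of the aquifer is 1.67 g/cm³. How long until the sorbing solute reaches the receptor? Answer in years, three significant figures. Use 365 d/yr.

8.14 years

q = Ki = 153 × 8.5e-4 = 0.1301 m/d
Seepage velocity v = q / n = 0.1301 / 0.10 = 1.301 m/d
Retardation R = 1 + ρ_b·K_d/n = 1 + 1.67×2.9/0.10 = 49.43
Contaminant velocity v_c = v/R = 1.301/49.43 = 0.02631 m/d
t = L/v_c = 78.2/0.02631 = 2972 d
   = 2972/365 = 8.14 yr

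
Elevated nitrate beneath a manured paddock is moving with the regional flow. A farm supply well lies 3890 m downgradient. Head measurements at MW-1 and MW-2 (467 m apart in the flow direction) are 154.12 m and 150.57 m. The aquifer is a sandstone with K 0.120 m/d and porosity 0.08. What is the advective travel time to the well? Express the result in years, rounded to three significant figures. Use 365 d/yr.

Hydraulic gradient i = (154.12 − 150.57) / 467 = 3.55 / 467 = 0.007602
q = Ki = 0.120 × 0.007602 = 9.122e-4 m/d
Seepage velocity v = q / n = 9.122e-4 / 0.08 = 0.01140 m/d
t = L / v = 3890 / 0.01140 = 341200 d
   = 341200 / 365 = 935 yr

935 years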